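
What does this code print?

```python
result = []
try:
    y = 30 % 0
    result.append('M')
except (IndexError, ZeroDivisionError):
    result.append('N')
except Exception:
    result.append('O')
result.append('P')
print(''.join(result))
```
NP

ZeroDivisionError matches tuple containing it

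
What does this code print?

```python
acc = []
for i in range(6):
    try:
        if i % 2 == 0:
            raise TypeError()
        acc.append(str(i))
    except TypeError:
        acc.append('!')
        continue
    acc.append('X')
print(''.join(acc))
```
!1X!3X!5X

continue in except skips rest of loop body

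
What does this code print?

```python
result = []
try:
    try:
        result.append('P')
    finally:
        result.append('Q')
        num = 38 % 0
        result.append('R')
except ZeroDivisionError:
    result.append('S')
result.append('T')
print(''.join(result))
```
PQST

Exception in inner finally caught by outer except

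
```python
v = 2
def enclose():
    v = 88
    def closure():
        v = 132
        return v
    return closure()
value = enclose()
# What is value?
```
132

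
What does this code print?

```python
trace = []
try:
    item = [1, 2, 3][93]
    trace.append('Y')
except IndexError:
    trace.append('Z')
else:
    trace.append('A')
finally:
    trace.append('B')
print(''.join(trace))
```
ZB

Exception: except runs, else skipped, finally runs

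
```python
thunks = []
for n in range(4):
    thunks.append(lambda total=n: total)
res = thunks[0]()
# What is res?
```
0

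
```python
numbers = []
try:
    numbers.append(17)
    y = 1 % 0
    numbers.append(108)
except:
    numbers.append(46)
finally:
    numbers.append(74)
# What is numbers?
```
[17, 46, 74]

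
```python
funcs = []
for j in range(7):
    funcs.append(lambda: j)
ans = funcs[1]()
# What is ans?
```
6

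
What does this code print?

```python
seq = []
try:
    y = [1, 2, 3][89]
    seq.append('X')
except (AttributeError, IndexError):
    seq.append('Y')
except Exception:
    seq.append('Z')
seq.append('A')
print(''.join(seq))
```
YA

IndexError matches tuple containing it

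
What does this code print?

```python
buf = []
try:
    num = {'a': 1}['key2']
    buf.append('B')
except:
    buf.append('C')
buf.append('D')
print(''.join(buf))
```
CD

Exception raised in try, caught by bare except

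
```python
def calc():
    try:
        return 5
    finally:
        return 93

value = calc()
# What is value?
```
93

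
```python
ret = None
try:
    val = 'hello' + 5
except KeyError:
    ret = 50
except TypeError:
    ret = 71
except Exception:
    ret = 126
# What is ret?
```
71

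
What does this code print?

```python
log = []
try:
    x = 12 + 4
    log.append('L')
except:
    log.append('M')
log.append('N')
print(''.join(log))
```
LN

No exception, try block completes normally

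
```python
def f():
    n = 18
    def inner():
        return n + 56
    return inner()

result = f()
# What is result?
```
74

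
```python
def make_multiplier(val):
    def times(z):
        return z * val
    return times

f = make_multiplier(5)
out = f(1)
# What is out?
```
5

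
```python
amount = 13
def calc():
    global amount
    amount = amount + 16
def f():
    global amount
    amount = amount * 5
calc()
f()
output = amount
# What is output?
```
145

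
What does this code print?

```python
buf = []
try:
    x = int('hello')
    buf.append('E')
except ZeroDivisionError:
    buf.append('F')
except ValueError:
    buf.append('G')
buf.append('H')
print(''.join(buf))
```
GH

ValueError is caught by its specific handler, not ZeroDivisionError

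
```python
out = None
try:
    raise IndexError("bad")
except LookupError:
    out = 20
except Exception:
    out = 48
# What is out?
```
20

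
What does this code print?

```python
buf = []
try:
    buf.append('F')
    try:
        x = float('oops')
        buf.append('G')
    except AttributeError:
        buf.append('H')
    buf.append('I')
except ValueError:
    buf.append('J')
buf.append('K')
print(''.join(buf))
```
FJK

Inner handler doesn't match, propagates to outer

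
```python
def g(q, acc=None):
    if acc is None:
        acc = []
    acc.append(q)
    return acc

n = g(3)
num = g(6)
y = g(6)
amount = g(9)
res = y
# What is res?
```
[6]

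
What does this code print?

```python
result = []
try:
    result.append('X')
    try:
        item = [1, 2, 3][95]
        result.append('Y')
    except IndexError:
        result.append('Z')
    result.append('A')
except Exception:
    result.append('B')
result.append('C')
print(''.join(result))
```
XZAC

Inner exception caught by inner handler, outer continues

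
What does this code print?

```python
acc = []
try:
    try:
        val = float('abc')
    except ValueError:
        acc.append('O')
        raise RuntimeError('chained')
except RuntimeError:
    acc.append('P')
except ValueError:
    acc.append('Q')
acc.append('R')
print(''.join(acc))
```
OPR

RuntimeError raised and caught, original ValueError not re-raised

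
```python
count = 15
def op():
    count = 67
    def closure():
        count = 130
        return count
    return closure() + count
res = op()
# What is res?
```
197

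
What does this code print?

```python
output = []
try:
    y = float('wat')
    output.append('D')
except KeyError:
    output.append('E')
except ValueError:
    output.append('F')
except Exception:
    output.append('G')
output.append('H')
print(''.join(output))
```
FH

ValueError matches before generic Exception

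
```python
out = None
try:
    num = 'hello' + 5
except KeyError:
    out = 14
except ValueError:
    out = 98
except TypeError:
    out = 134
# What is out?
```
134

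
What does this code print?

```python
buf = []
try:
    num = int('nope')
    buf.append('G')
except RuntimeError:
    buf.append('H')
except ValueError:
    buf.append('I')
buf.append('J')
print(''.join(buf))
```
IJ

ValueError is caught by its specific handler, not RuntimeError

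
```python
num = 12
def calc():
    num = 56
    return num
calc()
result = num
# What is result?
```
12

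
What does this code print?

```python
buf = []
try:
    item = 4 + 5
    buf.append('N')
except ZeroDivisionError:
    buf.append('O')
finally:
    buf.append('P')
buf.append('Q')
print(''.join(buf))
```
NPQ

finally runs after normal execution too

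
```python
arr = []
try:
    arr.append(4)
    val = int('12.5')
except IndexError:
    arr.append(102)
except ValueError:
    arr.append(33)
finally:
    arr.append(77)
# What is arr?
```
[4, 33, 77]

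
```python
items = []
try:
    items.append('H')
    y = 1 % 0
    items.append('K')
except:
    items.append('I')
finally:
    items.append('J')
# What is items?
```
['H', 'I', 'J']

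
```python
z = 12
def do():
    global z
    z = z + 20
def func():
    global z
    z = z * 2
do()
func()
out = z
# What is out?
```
64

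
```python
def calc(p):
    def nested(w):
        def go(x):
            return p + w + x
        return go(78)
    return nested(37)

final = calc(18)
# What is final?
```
133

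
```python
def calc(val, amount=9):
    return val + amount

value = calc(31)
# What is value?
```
40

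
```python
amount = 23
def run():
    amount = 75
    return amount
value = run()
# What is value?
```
75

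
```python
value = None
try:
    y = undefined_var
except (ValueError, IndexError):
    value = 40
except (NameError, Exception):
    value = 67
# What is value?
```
67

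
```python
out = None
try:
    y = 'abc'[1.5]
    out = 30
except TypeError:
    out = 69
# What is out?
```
69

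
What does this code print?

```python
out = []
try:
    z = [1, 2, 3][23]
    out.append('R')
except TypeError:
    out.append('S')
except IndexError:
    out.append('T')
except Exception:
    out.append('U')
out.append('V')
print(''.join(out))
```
TV

IndexError matches before generic Exception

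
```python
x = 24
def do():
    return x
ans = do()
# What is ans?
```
24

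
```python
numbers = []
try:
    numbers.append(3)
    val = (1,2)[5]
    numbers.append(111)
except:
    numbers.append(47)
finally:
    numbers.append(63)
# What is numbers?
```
[3, 47, 63]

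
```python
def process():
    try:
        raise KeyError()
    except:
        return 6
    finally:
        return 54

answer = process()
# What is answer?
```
54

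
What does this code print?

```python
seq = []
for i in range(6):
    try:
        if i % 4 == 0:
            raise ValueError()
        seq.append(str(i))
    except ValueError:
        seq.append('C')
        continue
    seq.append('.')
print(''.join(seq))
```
C1.2.3.C5.

continue in except skips rest of loop body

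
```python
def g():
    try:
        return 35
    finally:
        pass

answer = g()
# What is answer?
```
35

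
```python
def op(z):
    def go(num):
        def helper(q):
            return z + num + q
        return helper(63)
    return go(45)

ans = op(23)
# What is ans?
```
131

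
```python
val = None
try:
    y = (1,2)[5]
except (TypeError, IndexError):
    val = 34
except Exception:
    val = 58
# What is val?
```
34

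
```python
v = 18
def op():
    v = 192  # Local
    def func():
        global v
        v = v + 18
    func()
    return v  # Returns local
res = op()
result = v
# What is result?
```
36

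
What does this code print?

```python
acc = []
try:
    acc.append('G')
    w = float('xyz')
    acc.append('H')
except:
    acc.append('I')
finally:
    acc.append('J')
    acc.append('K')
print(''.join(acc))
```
GIJK

Code before exception runs, then except, then all of finally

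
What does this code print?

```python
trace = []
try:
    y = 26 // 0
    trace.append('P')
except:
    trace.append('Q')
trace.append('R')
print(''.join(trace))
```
QR

Exception raised in try, caught by bare except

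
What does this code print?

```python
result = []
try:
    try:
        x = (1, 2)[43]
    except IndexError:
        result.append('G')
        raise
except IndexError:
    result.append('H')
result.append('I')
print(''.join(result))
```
GHI

raise without argument re-raises current exception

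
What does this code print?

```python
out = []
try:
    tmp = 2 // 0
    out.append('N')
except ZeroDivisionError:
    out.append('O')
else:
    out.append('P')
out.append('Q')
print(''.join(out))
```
OQ

else block skipped when exception is caught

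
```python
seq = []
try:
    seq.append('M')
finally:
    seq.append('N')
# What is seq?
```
['M', 'N']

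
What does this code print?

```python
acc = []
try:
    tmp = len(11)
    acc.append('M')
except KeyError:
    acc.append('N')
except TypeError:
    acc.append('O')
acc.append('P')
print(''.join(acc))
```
OP

TypeError is caught by its specific handler, not KeyError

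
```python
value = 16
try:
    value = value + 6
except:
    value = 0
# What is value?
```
22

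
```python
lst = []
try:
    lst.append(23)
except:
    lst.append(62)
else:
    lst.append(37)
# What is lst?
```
[23, 37]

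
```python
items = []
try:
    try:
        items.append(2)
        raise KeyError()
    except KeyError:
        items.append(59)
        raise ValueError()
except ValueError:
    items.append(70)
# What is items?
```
[2, 59, 70]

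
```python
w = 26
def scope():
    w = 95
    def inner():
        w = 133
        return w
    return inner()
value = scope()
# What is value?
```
133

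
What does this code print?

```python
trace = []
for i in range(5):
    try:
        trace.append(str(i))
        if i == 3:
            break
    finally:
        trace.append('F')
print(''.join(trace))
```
0F1F2F3F

finally runs even when breaking out of loop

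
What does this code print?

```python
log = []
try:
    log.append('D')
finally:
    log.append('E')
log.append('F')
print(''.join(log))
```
DEF

try/finally without except, no exception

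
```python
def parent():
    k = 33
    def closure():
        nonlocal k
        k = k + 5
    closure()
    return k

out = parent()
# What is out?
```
38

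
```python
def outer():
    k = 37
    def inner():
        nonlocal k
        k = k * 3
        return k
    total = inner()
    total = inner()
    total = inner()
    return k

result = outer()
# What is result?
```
999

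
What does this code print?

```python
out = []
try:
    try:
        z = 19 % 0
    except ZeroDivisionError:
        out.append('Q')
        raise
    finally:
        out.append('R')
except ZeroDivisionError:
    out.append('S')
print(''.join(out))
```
QRS

finally runs before re-raised exception propagates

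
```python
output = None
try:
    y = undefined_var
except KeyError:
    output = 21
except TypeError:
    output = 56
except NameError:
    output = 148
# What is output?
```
148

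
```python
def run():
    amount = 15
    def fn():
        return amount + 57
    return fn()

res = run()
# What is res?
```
72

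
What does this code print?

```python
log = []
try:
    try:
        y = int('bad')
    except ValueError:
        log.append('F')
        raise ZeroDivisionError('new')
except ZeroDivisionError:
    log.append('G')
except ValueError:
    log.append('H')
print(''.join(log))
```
FG

New ZeroDivisionError raised, caught by outer ZeroDivisionError handler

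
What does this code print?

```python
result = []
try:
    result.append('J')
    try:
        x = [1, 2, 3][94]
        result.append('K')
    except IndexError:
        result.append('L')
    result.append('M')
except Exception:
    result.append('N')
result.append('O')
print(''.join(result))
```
JLMO

Inner exception caught by inner handler, outer continues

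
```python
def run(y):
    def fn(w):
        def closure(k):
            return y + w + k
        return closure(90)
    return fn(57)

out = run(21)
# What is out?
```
168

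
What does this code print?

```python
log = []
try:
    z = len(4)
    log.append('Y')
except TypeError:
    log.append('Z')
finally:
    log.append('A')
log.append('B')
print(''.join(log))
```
ZAB

finally always runs, even after exception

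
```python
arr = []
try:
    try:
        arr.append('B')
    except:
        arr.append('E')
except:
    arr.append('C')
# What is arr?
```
['B']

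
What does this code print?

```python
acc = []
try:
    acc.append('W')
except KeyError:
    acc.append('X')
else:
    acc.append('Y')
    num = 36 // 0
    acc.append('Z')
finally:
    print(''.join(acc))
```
WY

Try succeeds, else appends 'Y', ZeroDivisionError in else is uncaught, finally prints before exception propagates ('Z' never appended)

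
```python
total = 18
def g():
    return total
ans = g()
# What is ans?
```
18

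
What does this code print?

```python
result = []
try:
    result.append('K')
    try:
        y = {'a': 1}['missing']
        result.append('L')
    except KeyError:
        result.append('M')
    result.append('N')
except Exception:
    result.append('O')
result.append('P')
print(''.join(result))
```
KMNP

Inner exception caught by inner handler, outer continues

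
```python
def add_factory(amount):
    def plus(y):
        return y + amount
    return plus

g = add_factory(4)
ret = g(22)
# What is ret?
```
26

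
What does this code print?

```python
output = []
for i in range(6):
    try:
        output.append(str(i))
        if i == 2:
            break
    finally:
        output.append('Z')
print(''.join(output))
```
0Z1Z2Z

finally runs even when breaking out of loop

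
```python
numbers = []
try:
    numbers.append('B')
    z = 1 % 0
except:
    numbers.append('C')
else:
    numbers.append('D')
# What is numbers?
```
['B', 'C']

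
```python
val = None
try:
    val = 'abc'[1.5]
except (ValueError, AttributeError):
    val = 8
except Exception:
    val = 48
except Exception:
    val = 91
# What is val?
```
48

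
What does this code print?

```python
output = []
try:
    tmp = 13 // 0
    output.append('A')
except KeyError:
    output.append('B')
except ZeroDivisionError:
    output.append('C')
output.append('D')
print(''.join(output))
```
CD

ZeroDivisionError is caught by its specific handler, not KeyError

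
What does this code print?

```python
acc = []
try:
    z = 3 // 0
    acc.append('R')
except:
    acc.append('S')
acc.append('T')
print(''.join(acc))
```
ST

Exception raised in try, caught by bare except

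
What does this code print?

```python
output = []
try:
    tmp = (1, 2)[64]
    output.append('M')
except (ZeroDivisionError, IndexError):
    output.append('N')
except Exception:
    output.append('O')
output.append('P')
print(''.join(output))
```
NP

IndexError matches tuple containing it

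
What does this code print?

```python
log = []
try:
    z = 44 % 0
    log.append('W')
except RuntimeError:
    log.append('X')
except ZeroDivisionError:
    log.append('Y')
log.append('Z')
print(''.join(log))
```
YZ

ZeroDivisionError is caught by its specific handler, not RuntimeError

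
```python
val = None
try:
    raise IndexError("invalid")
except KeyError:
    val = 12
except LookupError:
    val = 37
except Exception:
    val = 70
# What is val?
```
37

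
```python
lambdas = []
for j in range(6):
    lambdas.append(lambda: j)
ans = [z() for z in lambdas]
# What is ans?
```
[5, 5, 5, 5, 5, 5]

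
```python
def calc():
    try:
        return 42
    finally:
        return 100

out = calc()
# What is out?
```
100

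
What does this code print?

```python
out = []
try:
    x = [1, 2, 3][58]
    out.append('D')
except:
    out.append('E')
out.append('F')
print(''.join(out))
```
EF

Exception raised in try, caught by bare except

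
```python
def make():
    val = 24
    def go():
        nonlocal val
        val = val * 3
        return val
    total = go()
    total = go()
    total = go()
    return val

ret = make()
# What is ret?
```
648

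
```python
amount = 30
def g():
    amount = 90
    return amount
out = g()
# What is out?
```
90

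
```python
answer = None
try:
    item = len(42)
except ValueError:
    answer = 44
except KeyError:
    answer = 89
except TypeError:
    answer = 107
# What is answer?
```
107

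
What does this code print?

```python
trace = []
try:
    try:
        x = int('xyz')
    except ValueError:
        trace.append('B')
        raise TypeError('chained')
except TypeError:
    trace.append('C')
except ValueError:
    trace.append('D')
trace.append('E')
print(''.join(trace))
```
BCE

TypeError raised and caught, original ValueError not re-raised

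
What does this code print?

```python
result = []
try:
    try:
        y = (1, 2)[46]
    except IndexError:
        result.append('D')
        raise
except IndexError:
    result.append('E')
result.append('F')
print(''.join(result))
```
DEF

raise without argument re-raises current exception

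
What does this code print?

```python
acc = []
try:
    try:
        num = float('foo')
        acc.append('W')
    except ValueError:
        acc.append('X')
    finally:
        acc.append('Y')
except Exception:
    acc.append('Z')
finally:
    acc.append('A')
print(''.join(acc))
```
XYA

Both finally blocks run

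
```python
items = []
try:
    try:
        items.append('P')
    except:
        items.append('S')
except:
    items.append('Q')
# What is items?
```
['P']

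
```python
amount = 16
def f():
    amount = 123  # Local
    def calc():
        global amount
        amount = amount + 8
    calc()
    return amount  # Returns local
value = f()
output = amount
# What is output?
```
24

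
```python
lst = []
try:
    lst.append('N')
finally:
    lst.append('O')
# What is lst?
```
['N', 'O']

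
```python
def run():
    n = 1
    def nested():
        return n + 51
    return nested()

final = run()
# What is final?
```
52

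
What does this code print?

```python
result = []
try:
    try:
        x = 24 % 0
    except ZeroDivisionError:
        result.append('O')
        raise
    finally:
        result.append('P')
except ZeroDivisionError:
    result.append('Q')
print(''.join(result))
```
OPQ

finally runs before re-raised exception propagates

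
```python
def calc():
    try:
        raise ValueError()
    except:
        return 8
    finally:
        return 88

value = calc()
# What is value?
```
88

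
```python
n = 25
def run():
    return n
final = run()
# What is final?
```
25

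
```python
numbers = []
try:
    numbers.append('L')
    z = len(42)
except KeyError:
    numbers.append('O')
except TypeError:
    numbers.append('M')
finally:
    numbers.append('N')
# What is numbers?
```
['L', 'M', 'N']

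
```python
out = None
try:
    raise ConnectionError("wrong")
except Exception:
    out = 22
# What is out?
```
22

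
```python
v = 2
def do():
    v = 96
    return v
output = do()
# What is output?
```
96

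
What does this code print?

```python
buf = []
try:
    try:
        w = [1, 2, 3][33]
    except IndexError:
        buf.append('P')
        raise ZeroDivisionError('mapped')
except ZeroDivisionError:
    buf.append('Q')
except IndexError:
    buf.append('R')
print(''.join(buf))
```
PQ

New ZeroDivisionError raised, caught by outer ZeroDivisionError handler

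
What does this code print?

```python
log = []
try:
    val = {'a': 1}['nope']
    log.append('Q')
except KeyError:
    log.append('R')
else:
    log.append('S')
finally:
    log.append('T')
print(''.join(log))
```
RT

Exception: except runs, else skipped, finally runs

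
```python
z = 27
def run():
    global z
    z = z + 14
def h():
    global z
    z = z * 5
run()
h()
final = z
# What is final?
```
205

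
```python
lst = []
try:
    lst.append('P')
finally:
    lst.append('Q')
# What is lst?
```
['P', 'Q']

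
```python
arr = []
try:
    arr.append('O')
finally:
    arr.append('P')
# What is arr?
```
['O', 'P']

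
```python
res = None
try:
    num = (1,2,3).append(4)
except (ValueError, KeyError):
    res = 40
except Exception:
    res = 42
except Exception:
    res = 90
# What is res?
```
42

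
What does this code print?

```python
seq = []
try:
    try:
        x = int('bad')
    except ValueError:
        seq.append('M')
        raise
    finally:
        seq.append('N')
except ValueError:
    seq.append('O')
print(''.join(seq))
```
MNO

finally runs before re-raised exception propagates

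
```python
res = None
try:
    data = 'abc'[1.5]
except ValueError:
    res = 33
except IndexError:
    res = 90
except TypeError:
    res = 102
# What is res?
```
102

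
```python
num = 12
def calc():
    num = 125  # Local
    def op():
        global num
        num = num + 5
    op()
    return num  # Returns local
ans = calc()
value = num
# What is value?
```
17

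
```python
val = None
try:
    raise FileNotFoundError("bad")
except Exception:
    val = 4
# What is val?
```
4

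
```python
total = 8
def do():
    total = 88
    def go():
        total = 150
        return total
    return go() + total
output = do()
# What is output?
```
238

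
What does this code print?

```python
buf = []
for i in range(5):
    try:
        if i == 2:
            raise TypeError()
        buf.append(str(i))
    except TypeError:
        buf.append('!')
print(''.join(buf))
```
01!34

Exception on i=2 caught, loop continues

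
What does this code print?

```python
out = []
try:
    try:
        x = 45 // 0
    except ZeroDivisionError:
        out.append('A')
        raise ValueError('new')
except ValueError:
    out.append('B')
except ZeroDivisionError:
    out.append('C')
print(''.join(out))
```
AB

New ValueError raised, caught by outer ValueError handler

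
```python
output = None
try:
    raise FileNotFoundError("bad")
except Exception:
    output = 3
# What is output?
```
3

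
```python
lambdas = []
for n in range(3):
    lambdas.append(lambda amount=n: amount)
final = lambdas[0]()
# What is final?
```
0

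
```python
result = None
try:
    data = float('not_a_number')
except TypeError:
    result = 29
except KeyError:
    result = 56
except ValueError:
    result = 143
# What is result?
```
143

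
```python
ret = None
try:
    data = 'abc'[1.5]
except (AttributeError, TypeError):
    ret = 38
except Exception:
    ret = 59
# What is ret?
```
38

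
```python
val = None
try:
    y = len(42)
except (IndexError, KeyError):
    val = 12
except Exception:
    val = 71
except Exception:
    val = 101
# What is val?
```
71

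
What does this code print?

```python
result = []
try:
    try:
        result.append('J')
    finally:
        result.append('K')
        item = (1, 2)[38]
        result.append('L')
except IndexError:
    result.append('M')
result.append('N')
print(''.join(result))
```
JKMN

Exception in inner finally caught by outer except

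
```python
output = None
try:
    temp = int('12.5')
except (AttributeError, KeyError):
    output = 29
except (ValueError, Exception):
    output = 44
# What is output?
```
44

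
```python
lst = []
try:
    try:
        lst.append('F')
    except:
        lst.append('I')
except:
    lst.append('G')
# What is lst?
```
['F']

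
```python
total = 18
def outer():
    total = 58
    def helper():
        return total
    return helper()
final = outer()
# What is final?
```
58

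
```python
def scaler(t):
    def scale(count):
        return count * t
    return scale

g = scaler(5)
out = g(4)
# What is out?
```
20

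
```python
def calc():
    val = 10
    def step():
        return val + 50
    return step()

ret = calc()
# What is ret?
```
60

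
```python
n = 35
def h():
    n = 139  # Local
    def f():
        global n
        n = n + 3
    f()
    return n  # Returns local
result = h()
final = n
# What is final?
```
38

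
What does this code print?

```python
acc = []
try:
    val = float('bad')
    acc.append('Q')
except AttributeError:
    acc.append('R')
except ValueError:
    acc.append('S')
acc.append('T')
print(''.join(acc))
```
ST

ValueError is caught by its specific handler, not AttributeError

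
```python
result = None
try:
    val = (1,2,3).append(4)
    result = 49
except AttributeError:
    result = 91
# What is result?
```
91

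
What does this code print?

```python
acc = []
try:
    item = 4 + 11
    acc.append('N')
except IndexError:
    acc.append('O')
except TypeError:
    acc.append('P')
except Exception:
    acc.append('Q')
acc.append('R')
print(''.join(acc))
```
NR

No exception, try block completes normally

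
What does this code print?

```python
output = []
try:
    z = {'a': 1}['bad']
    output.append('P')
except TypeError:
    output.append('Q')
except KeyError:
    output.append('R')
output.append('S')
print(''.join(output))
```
RS

KeyError is caught by its specific handler, not TypeError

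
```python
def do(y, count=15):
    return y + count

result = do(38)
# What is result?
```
53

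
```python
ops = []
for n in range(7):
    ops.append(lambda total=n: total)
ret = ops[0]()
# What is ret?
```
0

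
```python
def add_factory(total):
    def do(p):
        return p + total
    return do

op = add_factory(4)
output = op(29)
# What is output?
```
33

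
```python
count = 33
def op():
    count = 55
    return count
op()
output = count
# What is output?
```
33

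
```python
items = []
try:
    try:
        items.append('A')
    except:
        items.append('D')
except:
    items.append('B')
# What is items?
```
['A']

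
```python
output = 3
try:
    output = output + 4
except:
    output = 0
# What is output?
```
7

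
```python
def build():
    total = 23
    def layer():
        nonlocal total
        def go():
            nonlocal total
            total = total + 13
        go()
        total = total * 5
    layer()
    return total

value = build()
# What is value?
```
180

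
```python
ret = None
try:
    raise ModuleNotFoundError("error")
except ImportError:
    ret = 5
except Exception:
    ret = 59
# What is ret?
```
5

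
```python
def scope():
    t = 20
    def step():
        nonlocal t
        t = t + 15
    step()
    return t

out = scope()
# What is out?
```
35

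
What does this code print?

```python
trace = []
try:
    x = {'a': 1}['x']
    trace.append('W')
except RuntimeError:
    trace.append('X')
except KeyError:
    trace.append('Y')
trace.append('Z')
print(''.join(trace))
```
YZ

KeyError is caught by its specific handler, not RuntimeError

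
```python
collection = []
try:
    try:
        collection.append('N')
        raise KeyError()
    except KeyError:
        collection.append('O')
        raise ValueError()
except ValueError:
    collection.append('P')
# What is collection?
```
['N', 'O', 'P']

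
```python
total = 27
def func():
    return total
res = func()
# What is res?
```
27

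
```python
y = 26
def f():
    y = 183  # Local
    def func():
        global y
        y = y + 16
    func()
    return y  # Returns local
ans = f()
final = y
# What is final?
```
42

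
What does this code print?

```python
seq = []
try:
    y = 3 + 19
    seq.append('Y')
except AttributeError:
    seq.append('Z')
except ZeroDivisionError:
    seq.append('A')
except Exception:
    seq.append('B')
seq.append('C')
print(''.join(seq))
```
YC

No exception, try block completes normally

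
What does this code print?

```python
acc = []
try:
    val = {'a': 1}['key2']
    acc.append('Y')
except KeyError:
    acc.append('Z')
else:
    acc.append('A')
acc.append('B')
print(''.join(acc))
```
ZB

else block skipped when exception is caught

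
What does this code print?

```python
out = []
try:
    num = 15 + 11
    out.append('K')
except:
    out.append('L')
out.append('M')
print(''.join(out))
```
KM

No exception, try block completes normally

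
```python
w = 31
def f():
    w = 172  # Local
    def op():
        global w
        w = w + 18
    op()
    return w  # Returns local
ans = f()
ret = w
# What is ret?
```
49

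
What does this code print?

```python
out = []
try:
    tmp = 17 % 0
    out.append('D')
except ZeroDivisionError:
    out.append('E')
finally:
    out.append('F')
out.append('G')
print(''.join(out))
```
EFG

finally always runs, even after exception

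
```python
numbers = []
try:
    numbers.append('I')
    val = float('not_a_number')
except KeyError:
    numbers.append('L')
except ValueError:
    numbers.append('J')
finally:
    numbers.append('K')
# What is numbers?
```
['I', 'J', 'K']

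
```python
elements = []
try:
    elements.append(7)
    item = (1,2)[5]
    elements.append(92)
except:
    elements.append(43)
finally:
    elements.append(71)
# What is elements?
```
[7, 43, 71]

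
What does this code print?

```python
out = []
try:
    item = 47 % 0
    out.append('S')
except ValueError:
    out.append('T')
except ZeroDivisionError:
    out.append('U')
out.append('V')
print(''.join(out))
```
UV

ZeroDivisionError is caught by its specific handler, not ValueError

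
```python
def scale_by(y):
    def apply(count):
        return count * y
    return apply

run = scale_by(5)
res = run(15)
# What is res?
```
75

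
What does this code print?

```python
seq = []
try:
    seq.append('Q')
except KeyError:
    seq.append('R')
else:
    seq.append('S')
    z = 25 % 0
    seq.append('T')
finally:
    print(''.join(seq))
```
QS

Try succeeds, else appends 'S', ZeroDivisionError in else is uncaught, finally prints before exception propagates ('T' never appended)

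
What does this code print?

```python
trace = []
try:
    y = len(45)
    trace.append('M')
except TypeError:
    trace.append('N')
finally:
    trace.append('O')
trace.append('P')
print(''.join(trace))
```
NOP

finally always runs, even after exception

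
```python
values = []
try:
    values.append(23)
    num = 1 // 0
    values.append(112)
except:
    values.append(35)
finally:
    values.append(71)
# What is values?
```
[23, 35, 71]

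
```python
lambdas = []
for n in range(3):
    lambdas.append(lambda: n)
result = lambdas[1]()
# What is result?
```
2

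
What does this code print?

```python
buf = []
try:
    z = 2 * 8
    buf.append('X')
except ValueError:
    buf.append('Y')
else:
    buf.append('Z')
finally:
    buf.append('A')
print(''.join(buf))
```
XZA

else runs before finally when no exception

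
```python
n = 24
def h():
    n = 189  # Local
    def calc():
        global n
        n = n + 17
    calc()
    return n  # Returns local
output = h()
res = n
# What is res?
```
41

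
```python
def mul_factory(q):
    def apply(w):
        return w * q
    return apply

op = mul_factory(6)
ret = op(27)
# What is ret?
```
162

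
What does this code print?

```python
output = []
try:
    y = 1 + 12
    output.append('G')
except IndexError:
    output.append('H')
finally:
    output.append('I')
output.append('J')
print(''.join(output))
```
GIJ

finally runs after normal execution too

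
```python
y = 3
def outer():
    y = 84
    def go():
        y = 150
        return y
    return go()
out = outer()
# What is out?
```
150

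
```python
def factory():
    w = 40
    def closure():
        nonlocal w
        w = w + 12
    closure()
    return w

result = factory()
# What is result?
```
52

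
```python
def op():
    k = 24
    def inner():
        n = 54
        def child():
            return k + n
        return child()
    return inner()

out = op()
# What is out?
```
78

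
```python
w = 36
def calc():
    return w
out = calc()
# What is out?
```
36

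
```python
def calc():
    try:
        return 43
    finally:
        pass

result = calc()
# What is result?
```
43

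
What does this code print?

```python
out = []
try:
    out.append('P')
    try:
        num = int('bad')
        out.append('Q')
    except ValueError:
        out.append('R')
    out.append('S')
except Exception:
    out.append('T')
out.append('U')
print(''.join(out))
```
PRSU

Inner exception caught by inner handler, outer continues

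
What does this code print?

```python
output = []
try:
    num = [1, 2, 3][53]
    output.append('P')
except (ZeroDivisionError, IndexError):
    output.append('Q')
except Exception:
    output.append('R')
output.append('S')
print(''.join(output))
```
QS

IndexError matches tuple containing it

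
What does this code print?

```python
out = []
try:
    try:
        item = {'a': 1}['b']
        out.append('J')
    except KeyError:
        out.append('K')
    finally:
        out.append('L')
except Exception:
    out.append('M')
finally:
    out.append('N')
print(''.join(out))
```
KLN

Both finally blocks run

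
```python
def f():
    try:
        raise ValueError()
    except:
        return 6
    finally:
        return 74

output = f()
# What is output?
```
74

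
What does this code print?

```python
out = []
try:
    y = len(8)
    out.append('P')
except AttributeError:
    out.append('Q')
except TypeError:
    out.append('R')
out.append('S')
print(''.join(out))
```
RS

TypeError is caught by its specific handler, not AttributeError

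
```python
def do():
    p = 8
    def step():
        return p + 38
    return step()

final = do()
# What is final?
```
46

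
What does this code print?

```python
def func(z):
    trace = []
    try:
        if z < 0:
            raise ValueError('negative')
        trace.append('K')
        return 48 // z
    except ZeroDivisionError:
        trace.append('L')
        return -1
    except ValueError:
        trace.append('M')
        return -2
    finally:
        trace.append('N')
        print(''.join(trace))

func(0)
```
KLN

z=0 causes ZeroDivisionError, caught, finally prints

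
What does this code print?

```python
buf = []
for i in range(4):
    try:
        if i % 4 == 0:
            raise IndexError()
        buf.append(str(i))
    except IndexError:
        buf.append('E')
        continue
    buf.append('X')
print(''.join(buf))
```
E1X2X3X

continue in except skips rest of loop body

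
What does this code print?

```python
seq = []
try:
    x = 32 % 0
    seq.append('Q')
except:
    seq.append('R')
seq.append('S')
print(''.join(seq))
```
RS

Exception raised in try, caught by bare except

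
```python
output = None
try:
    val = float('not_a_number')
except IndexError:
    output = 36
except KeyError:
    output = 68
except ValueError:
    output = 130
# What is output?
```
130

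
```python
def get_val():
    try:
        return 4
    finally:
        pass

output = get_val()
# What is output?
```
4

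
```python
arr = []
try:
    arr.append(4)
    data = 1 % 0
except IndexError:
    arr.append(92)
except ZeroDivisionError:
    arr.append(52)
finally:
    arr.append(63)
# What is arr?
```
[4, 52, 63]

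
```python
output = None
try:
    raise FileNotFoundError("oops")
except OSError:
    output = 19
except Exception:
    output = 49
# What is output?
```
19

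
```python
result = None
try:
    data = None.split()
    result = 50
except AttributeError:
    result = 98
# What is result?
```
98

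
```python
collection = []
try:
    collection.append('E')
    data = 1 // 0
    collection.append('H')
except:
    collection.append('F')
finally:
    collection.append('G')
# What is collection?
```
['E', 'F', 'G']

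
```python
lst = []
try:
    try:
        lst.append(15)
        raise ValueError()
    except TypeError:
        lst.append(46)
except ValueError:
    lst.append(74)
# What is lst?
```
[15, 74]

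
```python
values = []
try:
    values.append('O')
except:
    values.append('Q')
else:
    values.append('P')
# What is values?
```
['O', 'P']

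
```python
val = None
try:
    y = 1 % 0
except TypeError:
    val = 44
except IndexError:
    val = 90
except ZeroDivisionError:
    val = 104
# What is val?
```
104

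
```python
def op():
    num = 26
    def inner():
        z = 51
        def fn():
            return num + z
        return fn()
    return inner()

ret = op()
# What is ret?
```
77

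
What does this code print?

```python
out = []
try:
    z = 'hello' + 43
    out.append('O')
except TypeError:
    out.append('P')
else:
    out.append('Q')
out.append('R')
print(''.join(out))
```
PR

else block skipped when exception is caught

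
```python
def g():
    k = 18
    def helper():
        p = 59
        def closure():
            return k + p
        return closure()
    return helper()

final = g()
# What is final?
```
77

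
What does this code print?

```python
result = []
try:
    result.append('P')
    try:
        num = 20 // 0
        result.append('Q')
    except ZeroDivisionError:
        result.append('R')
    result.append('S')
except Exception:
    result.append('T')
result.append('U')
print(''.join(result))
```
PRSU

Inner exception caught by inner handler, outer continues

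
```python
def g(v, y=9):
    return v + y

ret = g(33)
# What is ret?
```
42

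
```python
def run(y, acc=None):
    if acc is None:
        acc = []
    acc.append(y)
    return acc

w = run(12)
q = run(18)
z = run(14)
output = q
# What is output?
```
[18]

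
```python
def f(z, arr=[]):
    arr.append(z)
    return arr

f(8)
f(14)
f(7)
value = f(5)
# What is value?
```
[8, 14, 7, 5]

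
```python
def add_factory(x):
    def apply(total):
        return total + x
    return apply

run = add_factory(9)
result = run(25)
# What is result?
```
34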